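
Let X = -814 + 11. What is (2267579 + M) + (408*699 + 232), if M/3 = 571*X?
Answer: 1177464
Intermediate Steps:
X = -803
M = -1375539 (M = 3*(571*(-803)) = 3*(-458513) = -1375539)
(2267579 + M) + (408*699 + 232) = (2267579 - 1375539) + (408*699 + 232) = 892040 + (285192 + 232) = 892040 + 285424 = 1177464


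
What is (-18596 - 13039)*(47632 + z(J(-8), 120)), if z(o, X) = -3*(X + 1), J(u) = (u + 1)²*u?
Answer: -1495354815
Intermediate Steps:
J(u) = u*(1 + u)² (J(u) = (1 + u)²*u = u*(1 + u)²)
z(o, X) = -3 - 3*X (z(o, X) = -3*(1 + X) = -3 - 3*X)
(-18596 - 13039)*(47632 + z(J(-8), 120)) = (-18596 - 13039)*(47632 + (-3 - 3*120)) = -31635*(47632 + (-3 - 360)) = -31635*(47632 - 363) = -31635*47269 = -1495354815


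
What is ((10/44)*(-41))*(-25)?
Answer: 5125/22 ≈ 232.95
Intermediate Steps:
((10/44)*(-41))*(-25) = ((10*(1/44))*(-41))*(-25) = ((5/22)*(-41))*(-25) = -205/22*(-25) = 5125/22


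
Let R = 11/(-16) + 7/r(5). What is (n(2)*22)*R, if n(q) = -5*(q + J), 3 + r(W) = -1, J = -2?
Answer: 0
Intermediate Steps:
r(W) = -4 (r(W) = -3 - 1 = -4)
R = -39/16 (R = 11/(-16) + 7/(-4) = 11*(-1/16) + 7*(-¼) = -11/16 - 7/4 = -39/16 ≈ -2.4375)
n(q) = 10 - 5*q (n(q) = -5*(q - 2) = -5*(-2 + q) = 10 - 5*q)
(n(2)*22)*R = ((10 - 5*2)*22)*(-39/16) = ((10 - 10)*22)*(-39/16) = (0*22)*(-39/16) = 0*(-39/16) = 0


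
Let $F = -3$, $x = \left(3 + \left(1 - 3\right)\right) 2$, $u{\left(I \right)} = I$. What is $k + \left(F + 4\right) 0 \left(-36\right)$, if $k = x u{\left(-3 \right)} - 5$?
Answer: $-11$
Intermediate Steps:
$x = 2$ ($x = \left(3 - 2\right) 2 = 1 \cdot 2 = 2$)
$k = -11$ ($k = 2 \left(-3\right) - 5 = -6 - 5 = -11$)
$k + \left(F + 4\right) 0 \left(-36\right) = -11 + \left(-3 + 4\right) 0 \left(-36\right) = -11 + 1 \cdot 0 \left(-36\right) = -11 + 0 \left(-36\right) = -11 + 0 = -11$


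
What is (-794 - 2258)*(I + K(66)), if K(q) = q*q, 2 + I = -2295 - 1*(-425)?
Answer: -7581168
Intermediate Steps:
I = -1872 (I = -2 + (-2295 - 1*(-425)) = -2 + (-2295 + 425) = -2 - 1870 = -1872)
K(q) = q**2
(-794 - 2258)*(I + K(66)) = (-794 - 2258)*(-1872 + 66**2) = -3052*(-1872 + 4356) = -3052*2484 = -7581168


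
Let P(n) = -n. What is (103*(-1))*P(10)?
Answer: 1030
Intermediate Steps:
(103*(-1))*P(10) = (103*(-1))*(-1*10) = -103*(-10) = 1030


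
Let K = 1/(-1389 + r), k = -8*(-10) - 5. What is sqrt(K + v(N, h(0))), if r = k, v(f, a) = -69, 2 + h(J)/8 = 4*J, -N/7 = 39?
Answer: I*sqrt(13237382)/438 ≈ 8.3067*I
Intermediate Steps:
N = -273 (N = -7*39 = -273)
h(J) = -16 + 32*J (h(J) = -16 + 8*(4*J) = -16 + 32*J)
k = 75 (k = 80 - 5 = 75)
r = 75
K = -1/1314 (K = 1/(-1389 + 75) = 1/(-1314) = -1/1314 ≈ -0.00076103)
sqrt(K + v(N, h(0))) = sqrt(-1/1314 - 69) = sqrt(-90667/1314) = I*sqrt(13237382)/438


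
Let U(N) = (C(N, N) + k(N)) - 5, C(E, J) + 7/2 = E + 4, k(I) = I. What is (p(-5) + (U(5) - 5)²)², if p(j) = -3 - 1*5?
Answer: 961/16 ≈ 60.063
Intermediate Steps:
p(j) = -8 (p(j) = -3 - 5 = -8)
C(E, J) = ½ + E (C(E, J) = -7/2 + (E + 4) = -7/2 + (4 + E) = ½ + E)
U(N) = -9/2 + 2*N (U(N) = ((½ + N) + N) - 5 = (½ + 2*N) - 5 = -9/2 + 2*N)
(p(-5) + (U(5) - 5)²)² = (-8 + ((-9/2 + 2*5) - 5)²)² = (-8 + ((-9/2 + 10) - 5)²)² = (-8 + (11/2 - 5)²)² = (-8 + (½)²)² = (-8 + ¼)² = (-31/4)² = 961/16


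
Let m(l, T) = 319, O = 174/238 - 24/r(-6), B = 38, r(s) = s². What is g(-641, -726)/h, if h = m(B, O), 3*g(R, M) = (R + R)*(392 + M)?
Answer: 428188/957 ≈ 447.43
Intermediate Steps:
g(R, M) = 2*R*(392 + M)/3 (g(R, M) = ((R + R)*(392 + M))/3 = ((2*R)*(392 + M))/3 = (2*R*(392 + M))/3 = 2*R*(392 + M)/3)
O = 23/357 (O = 174/238 - 24/((-6)²) = 174*(1/238) - 24/36 = 87/119 - 24*1/36 = 87/119 - ⅔ = 23/357 ≈ 0.064426)
h = 319
g(-641, -726)/h = ((⅔)*(-641)*(392 - 726))/319 = ((⅔)*(-641)*(-334))*(1/319) = (428188/3)*(1/319) = 428188/957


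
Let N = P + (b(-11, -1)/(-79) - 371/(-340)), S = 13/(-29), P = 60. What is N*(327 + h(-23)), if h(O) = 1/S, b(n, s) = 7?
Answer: 3458934719/174590 ≈ 19812.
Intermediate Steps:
S = -13/29 (S = 13*(-1/29) = -13/29 ≈ -0.44828)
N = 1638529/26860 (N = 60 + (7/(-79) - 371/(-340)) = 60 + (7*(-1/79) - 371*(-1/340)) = 60 + (-7/79 + 371/340) = 60 + 26929/26860 = 1638529/26860 ≈ 61.003)
h(O) = -29/13 (h(O) = 1/(-13/29) = -29/13)
N*(327 + h(-23)) = 1638529*(327 - 29/13)/26860 = (1638529/26860)*(4222/13) = 3458934719/174590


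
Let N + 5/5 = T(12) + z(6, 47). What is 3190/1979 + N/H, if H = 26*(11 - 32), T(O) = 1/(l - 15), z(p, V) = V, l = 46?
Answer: 51169907/33496554 ≈ 1.5276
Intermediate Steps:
T(O) = 1/31 (T(O) = 1/(46 - 15) = 1/31)
N = 1427/31 (N = -1 + (1/31 + 47) = -1 + 1458/31 = 1427/31 ≈ 46.032)
H = -546 (H = 26*(-21) = -546)
3190/1979 + N/H = 3190/1979 + (1427/31)/(-546) = 3190*(1/1979) + (1427/31)*(-1/546) = 3190/1979 - 1427/16926 = 51169907/33496554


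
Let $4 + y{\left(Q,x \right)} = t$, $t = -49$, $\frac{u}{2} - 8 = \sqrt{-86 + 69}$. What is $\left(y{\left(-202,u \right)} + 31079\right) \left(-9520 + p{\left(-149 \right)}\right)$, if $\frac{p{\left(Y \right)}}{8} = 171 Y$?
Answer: $-6619459152$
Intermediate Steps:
$u = 16 + 2 i \sqrt{17}$ ($u = 16 + 2 \sqrt{-86 + 69} = 16 + 2 \sqrt{-17} = 16 + 2 i \sqrt{17} \approx 16.0 + 8.2462 i$)
$p{\left(Y \right)} = 1368 Y$ ($p{\left(Y \right)} = 8 \cdot 171 Y = 1368 Y$)
$y{\left(Q,x \right)} = -53$ ($y{\left(Q,x \right)} = -4 - 49 = -53$)
$\left(y{\left(-202,u \right)} + 31079\right) \left(-9520 + p{\left(-149 \right)}\right) = \left(-53 + 31079\right) \left(-9520 + 1368 \left(-149\right)\right) = 31026 \left(-9520 - 203832\right) = 31026 \left(-213352\right) = -6619459152$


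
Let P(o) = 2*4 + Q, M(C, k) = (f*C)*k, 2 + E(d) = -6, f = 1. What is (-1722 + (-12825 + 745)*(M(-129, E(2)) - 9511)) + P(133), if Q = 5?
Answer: 102424611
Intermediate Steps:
E(d) = -8 (E(d) = -2 - 6 = -8)
M(C, k) = C*k (M(C, k) = (1*C)*k = C*k)
P(o) = 13 (P(o) = 2*4 + 5 = 8 + 5 = 13)
(-1722 + (-12825 + 745)*(M(-129, E(2)) - 9511)) + P(133) = (-1722 + (-12825 + 745)*(-129*(-8) - 9511)) + 13 = (-1722 - 12080*(1032 - 9511)) + 13 = (-1722 - 12080*(-8479)) + 13 = (-1722 + 102426320) + 13 = 102424598 + 13 = 102424611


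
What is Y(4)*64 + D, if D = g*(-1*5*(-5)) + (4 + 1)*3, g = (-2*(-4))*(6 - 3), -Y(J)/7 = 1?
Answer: 167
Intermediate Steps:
Y(J) = -7 (Y(J) = -7*1 = -7)
g = 24 (g = 8*3 = 24)
D = 615 (D = 24*(-1*5*(-5)) + (4 + 1)*3 = 24*(-5*(-5)) + 5*3 = 24*25 + 15 = 600 + 15 = 615)
Y(4)*64 + D = -7*64 + 615 = -448 + 615 = 167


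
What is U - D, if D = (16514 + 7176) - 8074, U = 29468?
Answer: 13852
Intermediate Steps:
D = 15616 (D = 23690 - 8074 = 15616)
U - D = 29468 - 1*15616 = 29468 - 15616 = 13852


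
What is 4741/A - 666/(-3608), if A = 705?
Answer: 8787529/1271820 ≈ 6.9094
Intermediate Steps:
4741/A - 666/(-3608) = 4741/705 - 666/(-3608) = 4741*(1/705) - 666*(-1/3608) = 4741/705 + 333/1804 = 8787529/1271820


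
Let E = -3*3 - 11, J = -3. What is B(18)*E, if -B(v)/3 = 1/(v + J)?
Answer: 4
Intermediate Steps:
E = -20 (E = -9 - 11 = -20)
B(v) = -3/(-3 + v) (B(v) = -3/(v - 3) = -3/(-3 + v))
B(18)*E = -3/(-3 + 18)*(-20) = -3/15*(-20) = -3*1/15*(-20) = -1/5*(-20) = 4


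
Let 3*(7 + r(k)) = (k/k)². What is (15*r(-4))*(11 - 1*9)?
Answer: -200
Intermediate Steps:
r(k) = -20/3 (r(k) = -7 + (k/k)²/3 = -7 + (⅓)*1² = -7 + (⅓)*1 = -7 + ⅓ = -20/3)
(15*r(-4))*(11 - 1*9) = (15*(-20/3))*(11 - 1*9) = -100*(11 - 9) = -100*2 = -200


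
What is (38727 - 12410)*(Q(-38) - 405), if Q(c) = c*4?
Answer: -14658569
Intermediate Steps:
Q(c) = 4*c
(38727 - 12410)*(Q(-38) - 405) = (38727 - 12410)*(4*(-38) - 405) = 26317*(-152 - 405) = 26317*(-557) = -14658569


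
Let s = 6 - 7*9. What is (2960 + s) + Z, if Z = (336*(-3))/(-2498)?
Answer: 3626351/1249 ≈ 2903.4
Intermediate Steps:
Z = 504/1249 (Z = -1008*(-1/2498) = 504/1249 ≈ 0.40352)
s = -57 (s = 6 - 63 = -57)
(2960 + s) + Z = (2960 - 57) + 504/1249 = 2903 + 504/1249 = 3626351/1249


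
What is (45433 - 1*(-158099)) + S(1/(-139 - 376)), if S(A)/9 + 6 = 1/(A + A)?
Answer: 402321/2 ≈ 2.0116e+5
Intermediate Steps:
S(A) = -54 + 9/(2*A) (S(A) = -54 + 9/(A + A) = -54 + 9/((2*A)) = -54 + 9*(1/(2*A)) = -54 + 9/(2*A))
(45433 - 1*(-158099)) + S(1/(-139 - 376)) = (45433 - 1*(-158099)) + (-54 + 9/(2*(1/(-139 - 376)))) = (45433 + 158099) + (-54 + 9/(2*(1/(-515)))) = 203532 + (-54 + 9/(2*(-1/515))) = 203532 + (-54 + (9/2)*(-515)) = 203532 + (-54 - 4635/2) = 203532 - 4743/2 = 402321/2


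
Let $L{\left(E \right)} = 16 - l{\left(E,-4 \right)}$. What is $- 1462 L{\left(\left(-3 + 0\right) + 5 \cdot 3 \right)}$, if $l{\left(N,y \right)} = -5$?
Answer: $-30702$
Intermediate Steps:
$L{\left(E \right)} = 21$ ($L{\left(E \right)} = 16 - -5 = 16 + 5 = 21$)
$- 1462 L{\left(\left(-3 + 0\right) + 5 \cdot 3 \right)} = \left(-1462\right) 21 = -30702$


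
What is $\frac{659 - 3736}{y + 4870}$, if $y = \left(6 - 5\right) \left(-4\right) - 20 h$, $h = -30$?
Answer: $- \frac{3077}{5466} \approx -0.56293$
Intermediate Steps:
$y = 596$ ($y = \left(6 - 5\right) \left(-4\right) - -600 = 1 \left(-4\right) + 600 = -4 + 600 = 596$)
$\frac{659 - 3736}{y + 4870} = \frac{659 - 3736}{596 + 4870} = - \frac{3077}{5466}$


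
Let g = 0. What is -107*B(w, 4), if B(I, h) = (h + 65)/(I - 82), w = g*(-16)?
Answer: 7383/82 ≈ 90.037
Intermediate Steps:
w = 0 (w = 0*(-16) = 0)
B(I, h) = (65 + h)/(-82 + I)
-107*B(w, 4) = -107*(65 + 4)/(-82 + 0) = -107*69/(-82) = -(-107)*69/82 = -107*(-69/82) = 7383/82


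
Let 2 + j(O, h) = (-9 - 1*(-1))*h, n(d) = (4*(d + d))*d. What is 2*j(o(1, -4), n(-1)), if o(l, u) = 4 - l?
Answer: -132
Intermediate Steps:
n(d) = 8*d**2 (n(d) = (4*(2*d))*d = (8*d)*d = 8*d**2)
j(O, h) = -2 - 8*h (j(O, h) = -2 + (-9 - 1*(-1))*h = -2 + (-9 + 1)*h = -2 - 8*h)
2*j(o(1, -4), n(-1)) = 2*(-2 - 64*(-1)**2) = 2*(-2 - 64) = 2*(-66) = -132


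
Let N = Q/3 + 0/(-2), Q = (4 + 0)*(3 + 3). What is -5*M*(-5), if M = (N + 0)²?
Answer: 1600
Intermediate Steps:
Q = 24 (Q = 4*6 = 24)
N = 8 (N = 24/3 + 0/(-2) = 24*(⅓) + 0*(-½) = 8 + 0 = 8)
M = 64 (M = (8 + 0)² = 8² = 64)
-5*M*(-5) = -5*64*(-5) = -320*(-5) = 1600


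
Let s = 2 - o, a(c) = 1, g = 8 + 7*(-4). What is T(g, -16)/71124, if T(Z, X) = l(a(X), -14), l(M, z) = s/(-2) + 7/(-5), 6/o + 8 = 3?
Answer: -1/23708 ≈ -4.2180e-5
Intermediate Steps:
o = -6/5 (o = 6/(-8 + 3) = 6/(-5) = 6*(-⅕) = -6/5 ≈ -1.2000)
g = -20 (g = 8 - 28 = -20)
s = 16/5 (s = 2 - 1*(-6/5) = 2 + 6/5 = 16/5 ≈ 3.2000)
l(M, z) = -3 (l(M, z) = (16/5)/(-2) + 7/(-5) = (16/5)*(-½) + 7*(-⅕) = -8/5 - 7/5 = -3)
T(Z, X) = -3
T(g, -16)/71124 = -3/71124 = -3*1/71124 = -1/23708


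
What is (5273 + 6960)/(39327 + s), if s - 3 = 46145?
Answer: 941/6575 ≈ 0.14312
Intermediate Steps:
s = 46148 (s = 3 + 46145 = 46148)
(5273 + 6960)/(39327 + s) = (5273 + 6960)/(39327 + 46148) = 12233/85475 = 12233*(1/85475) = 941/6575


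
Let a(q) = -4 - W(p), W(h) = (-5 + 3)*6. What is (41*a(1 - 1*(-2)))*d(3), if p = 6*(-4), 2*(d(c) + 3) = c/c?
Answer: -820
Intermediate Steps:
d(c) = -5/2 (d(c) = -3 + (c/c)/2 = -3 + (½)*1 = -3 + ½ = -5/2)
p = -24
W(h) = -12 (W(h) = -2*6 = -12)
a(q) = 8 (a(q) = -4 - 1*(-12) = -4 + 12 = 8)
(41*a(1 - 1*(-2)))*d(3) = (41*8)*(-5/2) = 328*(-5/2) = -820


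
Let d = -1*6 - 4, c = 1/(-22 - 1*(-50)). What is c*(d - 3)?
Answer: -13/28 ≈ -0.46429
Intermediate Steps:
c = 1/28 (c = 1/(-22 + 50) = 1/28 ≈ 0.035714)
d = -10 (d = -6 - 4 = -10)
c*(d - 3) = (-10 - 3)/28 = (1/28)*(-13) = -13/28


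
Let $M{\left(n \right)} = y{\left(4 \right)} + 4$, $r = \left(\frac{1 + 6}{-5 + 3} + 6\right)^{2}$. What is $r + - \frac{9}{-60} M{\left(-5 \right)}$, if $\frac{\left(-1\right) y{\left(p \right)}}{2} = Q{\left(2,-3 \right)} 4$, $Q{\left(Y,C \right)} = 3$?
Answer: $\frac{13}{4} \approx 3.25$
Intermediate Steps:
$r = \frac{25}{4}$ ($r = \left(\frac{7}{-2} + 6\right)^{2} = \left(7 \left(- \frac{1}{2}\right) + 6\right)^{2} = \left(- \frac{7}{2} + 6\right)^{2} = \left(\frac{5}{2}\right)^{2} = \frac{25}{4} \approx 6.25$)
$y{\left(p \right)} = -24$ ($y{\left(p \right)} = - 2 \cdot 3 \cdot 4 = \left(-2\right) 12 = -24$)
$M{\left(n \right)} = -20$ ($M{\left(n \right)} = -24 + 4 = -20$)
$r + - \frac{9}{-60} M{\left(-5 \right)} = \frac{25}{4} + - \frac{9}{-60} \left(-20\right) = \frac{25}{4} + \left(-9\right) \left(- \frac{1}{60}\right) \left(-20\right) = \frac{25}{4} + \frac{3}{20} \left(-20\right) = \frac{25}{4} - 3 = \frac{13}{4}$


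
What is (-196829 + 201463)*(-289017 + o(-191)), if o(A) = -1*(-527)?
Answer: -1336862660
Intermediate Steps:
o(A) = 527
(-196829 + 201463)*(-289017 + o(-191)) = (-196829 + 201463)*(-289017 + 527) = 4634*(-288490) = -1336862660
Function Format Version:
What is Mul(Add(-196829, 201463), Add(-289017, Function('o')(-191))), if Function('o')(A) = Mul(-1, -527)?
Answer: -1336862660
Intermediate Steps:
Function('o')(A) = 527
Mul(Add(-196829, 201463), Add(-289017, Function('o')(-191))) = Mul(Add(-196829, 201463), Add(-289017, 527)) = Mul(4634, -288490) = -1336862660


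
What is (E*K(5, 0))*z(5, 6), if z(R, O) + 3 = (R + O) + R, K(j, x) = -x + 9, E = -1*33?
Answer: -3861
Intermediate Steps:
E = -33
K(j, x) = 9 - x
z(R, O) = -3 + O + 2*R (z(R, O) = -3 + ((R + O) + R) = -3 + ((O + R) + R) = -3 + (O + 2*R) = -3 + O + 2*R)
(E*K(5, 0))*z(5, 6) = (-33*(9 - 1*0))*(-3 + 6 + 2*5) = (-33*(9 + 0))*(-3 + 6 + 10) = -33*9*13 = -297*13 = -3861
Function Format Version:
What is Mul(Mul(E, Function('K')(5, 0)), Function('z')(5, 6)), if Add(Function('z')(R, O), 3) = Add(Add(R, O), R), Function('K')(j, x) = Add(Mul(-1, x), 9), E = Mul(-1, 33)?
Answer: -3861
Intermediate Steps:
E = -33
Function('K')(j, x) = Add(9, Mul(-1, x))
Function('z')(R, O) = Add(-3, O, Mul(2, R)) (Function('z')(R, O) = Add(-3, Add(Add(R, O), R)) = Add(-3, Add(Add(O, R), R)) = Add(-3, Add(O, Mul(2, R))) = Add(-3, O, Mul(2, R)))
Mul(Mul(E, Function('K')(5, 0)), Function('z')(5, 6)) = Mul(Mul(-33, Add(9, Mul(-1, 0))), Add(-3, 6, Mul(2, 5))) = Mul(Mul(-33, Add(9, 0)), Add(-3, 6, 10)) = Mul(Mul(-33, 9), 13) = Mul(-297, 13) = -3861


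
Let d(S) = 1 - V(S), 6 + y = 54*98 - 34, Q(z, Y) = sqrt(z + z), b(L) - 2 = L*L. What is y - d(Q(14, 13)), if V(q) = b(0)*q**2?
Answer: 5307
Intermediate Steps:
b(L) = 2 + L**2 (b(L) = 2 + L*L = 2 + L**2)
V(q) = 2*q**2 (V(q) = (2 + 0**2)*q**2 = (2 + 0)*q**2 = 2*q**2)
Q(z, Y) = sqrt(2)*sqrt(z) (Q(z, Y) = sqrt(2*z) = sqrt(2)*sqrt(z))
y = 5252 (y = -6 + (54*98 - 34) = -6 + (5292 - 34) = -6 + 5258 = 5252)
d(S) = 1 - 2*S**2
y - d(Q(14, 13)) = 5252 - (1 - 2*(sqrt(2)*sqrt(14))**2) = 5252 - (1 - 2*(2*sqrt(7))**2) = 5252 - (1 - 2*28) = 5252 - (1 - 56) = 5252 - 1*(-55) = 5252 + 55 = 5307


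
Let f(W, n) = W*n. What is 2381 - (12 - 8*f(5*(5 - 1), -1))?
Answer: 2209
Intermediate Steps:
2381 - (12 - 8*f(5*(5 - 1), -1)) = 2381 - (12 - 8*5*(5 - 1)*(-1)) = 2381 - (12 - 8*5*4*(-1)) = 2381 - (12 - 160*(-1)) = 2381 - (12 - 8*(-20)) = 2381 - (12 + 160) = 2381 - 1*172 = 2381 - 172 = 2209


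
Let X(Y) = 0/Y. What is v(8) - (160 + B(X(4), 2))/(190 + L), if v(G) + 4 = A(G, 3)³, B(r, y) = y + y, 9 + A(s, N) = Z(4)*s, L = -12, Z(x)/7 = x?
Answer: 884514937/89 ≈ 9.9384e+6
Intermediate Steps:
Z(x) = 7*x
A(s, N) = -9 + 28*s (A(s, N) = -9 + (7*4)*s = -9 + 28*s)
X(Y) = 0
B(r, y) = 2*y
v(G) = -4 + (-9 + 28*G)³
v(8) - (160 + B(X(4), 2))/(190 + L) = (-4 + (-9 + 28*8)³) - (160 + 2*2)/(190 - 12) = (-4 + (-9 + 224)³) - (160 + 4)/178 = (-4 + 215³) - 164/178 = (-4 + 9938375) - 1*82/89 = 9938371 - 82/89 = 884514937/89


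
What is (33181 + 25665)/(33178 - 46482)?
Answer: -29423/6652 ≈ -4.4232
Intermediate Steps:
(33181 + 25665)/(33178 - 46482) = 58846/(-13304) = 58846*(-1/13304) = -29423/6652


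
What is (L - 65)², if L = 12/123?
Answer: 7080921/1681 ≈ 4212.3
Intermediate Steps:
L = 4/41 (L = 12*(1/123) = 4/41 ≈ 0.097561)
(L - 65)² = (4/41 - 65)² = (-2661/41)² = 7080921/1681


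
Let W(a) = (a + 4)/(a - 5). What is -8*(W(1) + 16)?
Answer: -118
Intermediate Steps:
W(a) = (4 + a)/(-5 + a)
-8*(W(1) + 16) = -8*((4 + 1)/(-5 + 1) + 16) = -8*(5/(-4) + 16) = -8*(-¼*5 + 16) = -8*(-5/4 + 16) = -8*59/4 = -118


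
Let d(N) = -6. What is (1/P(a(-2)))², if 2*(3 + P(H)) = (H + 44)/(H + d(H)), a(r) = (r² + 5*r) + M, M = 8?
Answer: 16/1225 ≈ 0.013061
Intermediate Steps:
a(r) = 8 + r² + 5*r (a(r) = (r² + 5*r) + 8 = 8 + r² + 5*r)
P(H) = -3 + (44 + H)/(2*(-6 + H)) (P(H) = -3 + ((H + 44)/(H - 6))/2 = -3 + ((44 + H)/(-6 + H))/2 = -3 + (44 + H)/(2*(-6 + H)))
(1/P(a(-2)))² = (1/(5*(16 - (8 + (-2)² + 5*(-2)))/(2*(-6 + (8 + (-2)² + 5*(-2))))))² = (1/(5*(16 - (8 + 4 - 10))/(2*(-6 + (8 + 4 - 10)))))² = (1/(5*(16 - 1*2)/(2*(-6 + 2))))² = (1/((5/2)*(16 - 2)/(-4)))² = (1/((5/2)*(-¼)*14))² = (1/(-35/4))² = (-4/35)² = 16/1225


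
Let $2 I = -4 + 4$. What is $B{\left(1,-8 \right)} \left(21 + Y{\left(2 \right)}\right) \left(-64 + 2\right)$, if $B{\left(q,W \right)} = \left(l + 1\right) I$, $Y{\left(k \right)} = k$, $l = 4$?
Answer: $0$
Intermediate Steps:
$I = 0$ ($I = \frac{-4 + 4}{2} = \frac{1}{2} \cdot 0 = 0$)
$B{\left(q,W \right)} = 0$ ($B{\left(q,W \right)} = \left(4 + 1\right) 0 = 5 \cdot 0 = 0$)
$B{\left(1,-8 \right)} \left(21 + Y{\left(2 \right)}\right) \left(-64 + 2\right) = 0 \left(21 + 2\right) \left(-64 + 2\right) = 0 \cdot 23 \left(-62\right) = 0 \left(-1426\right) = 0$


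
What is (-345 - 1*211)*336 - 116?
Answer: -186932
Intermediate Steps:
(-345 - 1*211)*336 - 116 = (-345 - 211)*336 - 116 = -556*336 - 116 = -186816 - 116 = -186932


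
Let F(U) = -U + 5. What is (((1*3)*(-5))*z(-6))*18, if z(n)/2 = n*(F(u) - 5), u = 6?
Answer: -19440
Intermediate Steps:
F(U) = 5 - U
z(n) = -12*n (z(n) = 2*(n*((5 - 1*6) - 5)) = 2*(n*((5 - 6) - 5)) = 2*(n*(-1 - 5)) = 2*(n*(-6)) = 2*(-6*n) = -12*n)
(((1*3)*(-5))*z(-6))*18 = (((1*3)*(-5))*(-12*(-6)))*18 = ((3*(-5))*72)*18 = -15*72*18 = -1080*18 = -19440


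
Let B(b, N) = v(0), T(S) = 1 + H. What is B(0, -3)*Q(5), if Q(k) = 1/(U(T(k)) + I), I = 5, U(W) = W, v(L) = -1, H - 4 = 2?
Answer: -1/12 ≈ -0.083333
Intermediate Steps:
H = 6 (H = 4 + 2 = 6)
T(S) = 7 (T(S) = 1 + 6 = 7)
B(b, N) = -1
Q(k) = 1/12 (Q(k) = 1/(7 + 5) = 1/12)
B(0, -3)*Q(5) = -1*1/12 = -1/12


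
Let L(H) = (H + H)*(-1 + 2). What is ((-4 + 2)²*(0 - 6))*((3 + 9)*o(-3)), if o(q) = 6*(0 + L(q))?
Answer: 10368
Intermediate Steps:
L(H) = 2*H (L(H) = (2*H)*1 = 2*H)
o(q) = 12*q (o(q) = 6*(0 + 2*q) = 6*(2*q) = 12*q)
((-4 + 2)²*(0 - 6))*((3 + 9)*o(-3)) = ((-4 + 2)²*(0 - 6))*((3 + 9)*(12*(-3))) = ((-2)²*(-6))*(12*(-36)) = (4*(-6))*(-432) = -24*(-432) = 10368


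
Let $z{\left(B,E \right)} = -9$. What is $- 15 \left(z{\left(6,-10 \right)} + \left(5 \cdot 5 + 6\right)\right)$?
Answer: $-330$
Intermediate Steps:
$- 15 \left(z{\left(6,-10 \right)} + \left(5 \cdot 5 + 6\right)\right) = - 15 \left(-9 + \left(5 \cdot 5 + 6\right)\right) = - 15 \left(-9 + \left(25 + 6\right)\right) = - 15 \left(-9 + 31\right) = \left(-15\right) 22 = -330$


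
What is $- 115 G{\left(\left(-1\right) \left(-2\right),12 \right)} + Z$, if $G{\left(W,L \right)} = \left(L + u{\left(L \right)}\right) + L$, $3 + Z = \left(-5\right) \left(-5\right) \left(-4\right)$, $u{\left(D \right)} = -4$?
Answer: $-2403$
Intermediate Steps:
$Z = -103$ ($Z = -3 + \left(-5\right) \left(-5\right) \left(-4\right) = -3 + 25 \left(-4\right) = -3 - 100 = -103$)
$G{\left(W,L \right)} = -4 + 2 L$ ($G{\left(W,L \right)} = \left(L - 4\right) + L = \left(-4 + L\right) + L = -4 + 2 L$)
$- 115 G{\left(\left(-1\right) \left(-2\right),12 \right)} + Z = - 115 \left(-4 + 2 \cdot 12\right) - 103 = - 115 \left(-4 + 24\right) - 103 = \left(-115\right) 20 - 103 = -2300 - 103 = -2403$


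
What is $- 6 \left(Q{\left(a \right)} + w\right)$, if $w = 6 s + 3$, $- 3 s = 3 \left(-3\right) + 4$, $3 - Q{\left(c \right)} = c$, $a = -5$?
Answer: $-126$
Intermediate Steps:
$Q{\left(c \right)} = 3 - c$
$s = \frac{5}{3}$ ($s = - \frac{3 \left(-3\right) + 4}{3} = - \frac{-9 + 4}{3} = \left(- \frac{1}{3}\right) \left(-5\right) = \frac{5}{3} \approx 1.6667$)
$w = 13$ ($w = 6 \cdot \frac{5}{3} + 3 = 10 + 3 = 13$)
$- 6 \left(Q{\left(a \right)} + w\right) = - 6 \left(\left(3 - -5\right) + 13\right) = - 6 \left(\left(3 + 5\right) + 13\right) = - 6 \left(8 + 13\right) = \left(-6\right) 21 = -126$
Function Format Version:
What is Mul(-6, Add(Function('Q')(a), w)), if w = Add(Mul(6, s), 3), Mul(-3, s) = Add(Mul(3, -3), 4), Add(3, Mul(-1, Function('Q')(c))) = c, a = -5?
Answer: -126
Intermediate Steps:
Function('Q')(c) = Add(3, Mul(-1, c))
s = Rational(5, 3) (s = Mul(Rational(-1, 3), Add(Mul(3, -3), 4)) = Mul(Rational(-1, 3), Add(-9, 4)) = Mul(Rational(-1, 3), -5) = Rational(5, 3) ≈ 1.6667)
w = 13 (w = Add(Mul(6, Rational(5, 3)), 3) = Add(10, 3) = 13)
Mul(-6, Add(Function('Q')(a), w)) = Mul(-6, Add(Add(3, Mul(-1, -5)), 13)) = Mul(-6, Add(Add(3, 5), 13)) = Mul(-6, Add(8, 13)) = Mul(-6, 21) = -126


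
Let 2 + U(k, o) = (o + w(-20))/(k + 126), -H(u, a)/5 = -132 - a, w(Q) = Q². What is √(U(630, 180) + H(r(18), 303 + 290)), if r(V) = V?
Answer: 2*√3595683/63 ≈ 60.198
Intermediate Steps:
H(u, a) = 660 + 5*a (H(u, a) = -5*(-132 - a) = 660 + 5*a)
U(k, o) = -2 + (400 + o)/(126 + k) (U(k, o) = -2 + (o + (-20)²)/(k + 126) = -2 + (o + 400)/(126 + k) = -2 + (400 + o)/(126 + k))
√(U(630, 180) + H(r(18), 303 + 290)) = √((148 + 180 - 2*630)/(126 + 630) + (660 + 5*(303 + 290))) = √((148 + 180 - 1260)/756 + (660 + 5*593)) = √((1/756)*(-932) + (660 + 2965)) = √(-233/189 + 3625) = √(684892/189) = 2*√3595683/63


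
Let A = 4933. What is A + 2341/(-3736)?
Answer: 18427347/3736 ≈ 4932.4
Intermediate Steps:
A + 2341/(-3736) = 4933 + 2341/(-3736) = 4933 + 2341*(-1/3736) = 4933 - 2341/3736 = 18427347/3736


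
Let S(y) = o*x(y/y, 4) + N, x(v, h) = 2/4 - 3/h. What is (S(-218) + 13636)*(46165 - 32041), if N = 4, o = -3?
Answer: 192661953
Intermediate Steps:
x(v, h) = ½ - 3/h (x(v, h) = 2*(¼) - 3/h = ½ - 3/h)
S(y) = 19/4 (S(y) = -3*(-6 + 4)/(2*4) + 4 = -3*(-2)/(2*4) + 4 = -3*(-¼) + 4 = ¾ + 4 = 19/4)
(S(-218) + 13636)*(46165 - 32041) = (19/4 + 13636)*(46165 - 32041) = (54563/4)*14124 = 192661953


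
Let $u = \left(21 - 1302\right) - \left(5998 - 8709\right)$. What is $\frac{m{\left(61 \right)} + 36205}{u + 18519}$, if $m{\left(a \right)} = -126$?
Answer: $\frac{36079}{19949} \approx 1.8086$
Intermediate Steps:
$u = 1430$ ($u = \left(21 - 1302\right) - \left(5998 - 8709\right) = -1281 - -2711 = -1281 + 2711 = 1430$)
$\frac{m{\left(61 \right)} + 36205}{u + 18519} = \frac{-126 + 36205}{1430 + 18519} = \frac{36079}{19949}$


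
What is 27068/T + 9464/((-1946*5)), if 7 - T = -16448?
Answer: 1537736/2287245 ≈ 0.67231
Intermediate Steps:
T = 16455 (T = 7 - 1*(-16448) = 7 + 16448 = 16455)
27068/T + 9464/((-1946*5)) = 27068/16455 + 9464/((-1946*5)) = 27068*(1/16455) + 9464/(-9730) = 27068/16455 + 9464*(-1/9730) = 27068/16455 - 676/695 = 1537736/2287245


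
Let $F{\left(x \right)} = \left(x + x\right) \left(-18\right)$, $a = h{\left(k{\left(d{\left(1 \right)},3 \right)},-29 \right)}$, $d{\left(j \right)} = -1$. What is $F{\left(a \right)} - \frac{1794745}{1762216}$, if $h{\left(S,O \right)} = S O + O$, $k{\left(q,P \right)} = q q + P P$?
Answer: $\frac{20235493799}{1762216} \approx 11483.0$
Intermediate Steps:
$k{\left(q,P \right)} = P^{2} + q^{2}$ ($k{\left(q,P \right)} = q^{2} + P^{2} = P^{2} + q^{2}$)
$h{\left(S,O \right)} = O + O S$ ($h{\left(S,O \right)} = O S + O = O + O S$)
$a = -319$ ($a = - 29 \left(1 + \left(3^{2} + \left(-1\right)^{2}\right)\right) = - 29 \left(1 + \left(9 + 1\right)\right) = - 29 \left(1 + 10\right) = \left(-29\right) 11 = -319$)
$F{\left(x \right)} = - 36 x$ ($F{\left(x \right)} = 2 x \left(-18\right) = - 36 x$)
$F{\left(a \right)} - \frac{1794745}{1762216} = \left(-36\right) \left(-319\right) - \frac{1794745}{1762216} = 11484 - 1794745 \cdot \frac{1}{1762216} = 11484 - \frac{1794745}{1762216} = \frac{20235493799}{1762216}$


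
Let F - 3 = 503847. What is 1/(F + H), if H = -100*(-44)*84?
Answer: 1/873450 ≈ 1.1449e-6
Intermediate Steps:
F = 503850 (F = 3 + 503847 = 503850)
H = 369600 (H = 4400*84 = 369600)
1/(F + H) = 1/(503850 + 369600) = 1/873450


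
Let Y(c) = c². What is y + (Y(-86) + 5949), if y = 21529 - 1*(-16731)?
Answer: 51605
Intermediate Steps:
y = 38260 (y = 21529 + 16731 = 38260)
y + (Y(-86) + 5949) = 38260 + ((-86)² + 5949) = 38260 + (7396 + 5949) = 38260 + 13345 = 51605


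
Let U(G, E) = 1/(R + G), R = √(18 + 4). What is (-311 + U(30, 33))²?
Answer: 37272144403/385442 + 136514*√22/192721 ≈ 96703.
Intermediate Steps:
R = √22 ≈ 4.6904
U(G, E) = 1/(G + √22) (U(G, E) = 1/(√22 + G) = 1/(G + √22))
(-311 + U(30, 33))² = (-311 + 1/(30 + √22))²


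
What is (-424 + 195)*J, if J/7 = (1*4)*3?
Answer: -19236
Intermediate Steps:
J = 84 (J = 7*((1*4)*3) = 7*(4*3) = 7*12 = 84)
(-424 + 195)*J = (-424 + 195)*84 = -229*84 = -19236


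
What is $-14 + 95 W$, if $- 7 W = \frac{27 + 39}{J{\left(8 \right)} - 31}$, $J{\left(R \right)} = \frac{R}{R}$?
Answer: $\frac{111}{7} \approx 15.857$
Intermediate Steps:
$J{\left(R \right)} = 1$
$W = \frac{11}{35}$ ($W = - \frac{\left(27 + 39\right) \frac{1}{1 - 31}}{7} = - \frac{66 \frac{1}{-30}}{7} = - \frac{66 \left(- \frac{1}{30}\right)}{7} = \left(- \frac{1}{7}\right) \left(- \frac{11}{5}\right) = \frac{11}{35} \approx 0.31429$)
$-14 + 95 W = -14 + 95 \cdot \frac{11}{35} = -14 + \frac{209}{7} = \frac{111}{7}$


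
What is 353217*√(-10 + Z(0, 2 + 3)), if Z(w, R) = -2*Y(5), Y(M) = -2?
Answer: 353217*I*√6 ≈ 8.652e+5*I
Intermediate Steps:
Z(w, R) = 4 (Z(w, R) = -2*(-2) = 4)
353217*√(-10 + Z(0, 2 + 3)) = 353217*√(-10 + 4) = 353217*√(-6) = 353217*(I*√6) = 353217*I*√6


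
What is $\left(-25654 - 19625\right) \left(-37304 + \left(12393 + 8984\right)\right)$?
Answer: $721158633$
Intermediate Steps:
$\left(-25654 - 19625\right) \left(-37304 + \left(12393 + 8984\right)\right) = - 45279 \left(-37304 + 21377\right) = \left(-45279\right) \left(-15927\right) = 721158633$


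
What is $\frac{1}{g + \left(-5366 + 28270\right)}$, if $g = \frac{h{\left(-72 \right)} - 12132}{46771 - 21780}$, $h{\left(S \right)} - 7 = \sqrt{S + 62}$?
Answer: $\frac{14304392039349}{327620855140664131} - \frac{24991 i \sqrt{10}}{327620855140664131} \approx 4.3661 \cdot 10^{-5} - 2.4122 \cdot 10^{-13} i$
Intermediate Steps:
$h{\left(S \right)} = 7 + \sqrt{62 + S}$ ($h{\left(S \right)} = 7 + \sqrt{S + 62} = 7 + \sqrt{62 + S}$)
$g = - \frac{12125}{24991} + \frac{i \sqrt{10}}{24991}$ ($g = \frac{\left(7 + \sqrt{62 - 72}\right) - 12132}{46771 - 21780} = \frac{\left(7 + \sqrt{-10}\right) - 12132}{24991} = \left(\left(7 + i \sqrt{10}\right) - 12132\right) \frac{1}{24991} = \left(-12125 + i \sqrt{10}\right) \frac{1}{24991} = - \frac{12125}{24991} + \frac{i \sqrt{10}}{24991} \approx -0.48517 + 0.00012654 i$)
$\frac{1}{g + \left(-5366 + 28270\right)} = \frac{1}{\left(- \frac{12125}{24991} + \frac{i \sqrt{10}}{24991}\right) + \left(-5366 + 28270\right)} = \frac{1}{\left(- \frac{12125}{24991} + \frac{i \sqrt{10}}{24991}\right) + 22904} = \frac{1}{\frac{572381739}{24991} + \frac{i \sqrt{10}}{24991}}$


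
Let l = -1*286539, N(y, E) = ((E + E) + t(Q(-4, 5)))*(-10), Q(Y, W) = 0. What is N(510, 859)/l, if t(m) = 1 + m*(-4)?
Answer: 5730/95513 ≈ 0.059992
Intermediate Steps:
t(m) = 1 - 4*m
N(y, E) = -10 - 20*E (N(y, E) = ((E + E) + (1 - 4*0))*(-10) = (2*E + (1 + 0))*(-10) = (2*E + 1)*(-10) = (1 + 2*E)*(-10) = -10 - 20*E)
l = -286539
N(510, 859)/l = (-10 - 20*859)/(-286539) = (-10 - 17180)*(-1/286539) = -17190*(-1/286539) = 5730/95513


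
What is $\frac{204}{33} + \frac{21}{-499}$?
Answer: $\frac{33701}{5489} \approx 6.1397$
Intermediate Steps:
$\frac{204}{33} + \frac{21}{-499} = 204 \cdot \frac{1}{33} + 21 \left(- \frac{1}{499}\right) = \frac{68}{11} - \frac{21}{499} = \frac{33701}{5489}$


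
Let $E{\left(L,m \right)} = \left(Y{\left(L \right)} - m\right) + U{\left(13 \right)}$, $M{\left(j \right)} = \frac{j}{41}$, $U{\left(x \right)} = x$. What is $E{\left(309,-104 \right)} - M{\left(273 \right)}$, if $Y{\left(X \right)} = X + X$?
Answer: $\frac{29862}{41} \approx 728.34$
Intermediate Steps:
$Y{\left(X \right)} = 2 X$
$M{\left(j \right)} = \frac{j}{41}$ ($M{\left(j \right)} = j \frac{1}{41} = \frac{j}{41}$)
$E{\left(L,m \right)} = 13 - m + 2 L$ ($E{\left(L,m \right)} = \left(2 L - m\right) + 13 = \left(- m + 2 L\right) + 13 = 13 - m + 2 L$)
$E{\left(309,-104 \right)} - M{\left(273 \right)} = \left(13 - -104 + 2 \cdot 309\right) - \frac{1}{41} \cdot 273 = \left(13 + 104 + 618\right) - \frac{273}{41} = 735 - \frac{273}{41} = \frac{29862}{41}$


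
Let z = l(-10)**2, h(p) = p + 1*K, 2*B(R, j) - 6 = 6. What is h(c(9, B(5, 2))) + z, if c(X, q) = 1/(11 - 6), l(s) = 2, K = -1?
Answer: 16/5 ≈ 3.2000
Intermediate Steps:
B(R, j) = 6 (B(R, j) = 3 + (1/2)*6 = 3 + 3 = 6)
c(X, q) = 1/5
h(p) = -1 + p (h(p) = p + 1*(-1) = p - 1 = -1 + p)
z = 4 (z = 2**2 = 4)
h(c(9, B(5, 2))) + z = (-1 + 1/5) + 4 = -4/5 + 4 = 16/5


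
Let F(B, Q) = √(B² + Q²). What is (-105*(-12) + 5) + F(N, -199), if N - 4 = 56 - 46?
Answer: 1265 + √39797 ≈ 1464.5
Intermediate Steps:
N = 14 (N = 4 + (56 - 46) = 4 + 10 = 14)
(-105*(-12) + 5) + F(N, -199) = (-105*(-12) + 5) + √(14² + (-199)²) = (1260 + 5) + √(196 + 39601) = 1265 + √39797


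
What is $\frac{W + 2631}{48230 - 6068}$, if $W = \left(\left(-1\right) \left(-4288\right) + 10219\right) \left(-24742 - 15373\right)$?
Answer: $- \frac{290972837}{21081} \approx -13803.0$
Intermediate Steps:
$W = -581948305$ ($W = \left(4288 + 10219\right) \left(-40115\right) = 14507 \left(-40115\right) = -581948305$)
$\frac{W + 2631}{48230 - 6068} = \frac{-581948305 + 2631}{48230 - 6068} = - \frac{581945674}{42162} = \left(-581945674\right) \frac{1}{42162} = - \frac{290972837}{21081}$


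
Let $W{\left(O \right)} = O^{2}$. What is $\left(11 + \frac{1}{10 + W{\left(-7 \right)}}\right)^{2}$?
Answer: $\frac{422500}{3481} \approx 121.37$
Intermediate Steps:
$\left(11 + \frac{1}{10 + W{\left(-7 \right)}}\right)^{2} = \left(11 + \frac{1}{10 + \left(-7\right)^{2}}\right)^{2} = \left(11 + \frac{1}{10 + 49}\right)^{2} = \left(11 + \frac{1}{59}\right)^{2} = \left(\frac{650}{59}\right)^{2} = \frac{422500}{3481}$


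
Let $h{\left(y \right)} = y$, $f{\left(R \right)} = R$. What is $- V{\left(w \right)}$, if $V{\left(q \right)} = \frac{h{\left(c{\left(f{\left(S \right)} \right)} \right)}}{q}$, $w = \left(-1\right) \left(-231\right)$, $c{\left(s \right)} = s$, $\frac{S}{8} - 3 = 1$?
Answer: $- \frac{32}{231} \approx -0.13853$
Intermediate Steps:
$S = 32$ ($S = 24 + 8 \cdot 1 = 24 + 8 = 32$)
$w = 231$
$V{\left(q \right)} = \frac{32}{q}$
$- V{\left(w \right)} = - \frac{32}{231}$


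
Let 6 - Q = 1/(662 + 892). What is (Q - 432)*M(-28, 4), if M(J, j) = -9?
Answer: 1986015/518 ≈ 3834.0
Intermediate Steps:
Q = 9323/1554 (Q = 6 - 1/(662 + 892) = 6 - 1/1554 = 9323/1554 ≈ 5.9994)
(Q - 432)*M(-28, 4) = (9323/1554 - 432)*(-9) = -662005/1554*(-9) = 1986015/518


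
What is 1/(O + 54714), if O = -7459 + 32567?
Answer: 1/79822 ≈ 1.2528e-5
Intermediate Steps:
O = 25108
1/(O + 54714) = 1/(25108 + 54714) = 1/79822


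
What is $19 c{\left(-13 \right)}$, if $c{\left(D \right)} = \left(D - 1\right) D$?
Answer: $3458$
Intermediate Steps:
$c{\left(D \right)} = D \left(-1 + D\right)$ ($c{\left(D \right)} = \left(-1 + D\right) D = D \left(-1 + D\right)$)
$19 c{\left(-13 \right)} = 19 \left(- 13 \left(-1 - 13\right)\right) = 19 \left(\left(-13\right) \left(-14\right)\right) = 19 \cdot 182 = 3458$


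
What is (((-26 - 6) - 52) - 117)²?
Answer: 40401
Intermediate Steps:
(((-26 - 6) - 52) - 117)² = ((-32 - 52) - 117)² = (-84 - 117)² = (-201)² = 40401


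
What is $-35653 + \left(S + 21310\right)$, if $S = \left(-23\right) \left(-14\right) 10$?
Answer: $-11123$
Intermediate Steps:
$S = 3220$ ($S = 322 \cdot 10 = 3220$)
$-35653 + \left(S + 21310\right) = -35653 + \left(3220 + 21310\right) = -35653 + 24530 = -11123$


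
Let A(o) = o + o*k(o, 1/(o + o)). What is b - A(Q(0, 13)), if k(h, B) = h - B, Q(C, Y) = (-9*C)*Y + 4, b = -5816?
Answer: -11671/2 ≈ -5835.5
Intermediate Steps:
Q(C, Y) = 4 - 9*C*Y (Q(C, Y) = -9*C*Y + 4 = 4 - 9*C*Y)
A(o) = o + o*(o - 1/(2*o)) (A(o) = o + o*(o - 1/(o + o)) = o + o*(o - 1/(2*o)))
b - A(Q(0, 13)) = -5816 - (-½ + (4 - 9*0*13) + (4 - 9*0*13)²) = -5816 - (-½ + (4 + 0) + (4 + 0)²) = -5816 - (-½ + 4 + 4²) = -5816 - (-½ + 4 + 16) = -5816 - 1*39/2 = -5816 - 39/2 = -11671/2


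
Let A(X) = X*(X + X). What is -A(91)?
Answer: -16562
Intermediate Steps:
A(X) = 2*X² (A(X) = X*(2*X) = 2*X²)
-A(91) = -2*91² = -2*8281 = -1*16562 = -16562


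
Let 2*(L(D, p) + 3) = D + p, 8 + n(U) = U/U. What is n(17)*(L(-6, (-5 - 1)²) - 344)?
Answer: 2324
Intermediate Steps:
n(U) = -7 (n(U) = -8 + U/U = -8 + 1 = -7)
L(D, p) = -3 + D/2 + p/2 (L(D, p) = -3 + (D + p)/2 = -3 + (D/2 + p/2) = -3 + D/2 + p/2)
n(17)*(L(-6, (-5 - 1)²) - 344) = -7*((-3 + (½)*(-6) + (-5 - 1)²/2) - 344) = -7*((-3 - 3 + (½)*(-6)²) - 344) = -7*((-3 - 3 + (½)*36) - 344) = -7*((-3 - 3 + 18) - 344) = -7*(12 - 344) = -7*(-332) = 2324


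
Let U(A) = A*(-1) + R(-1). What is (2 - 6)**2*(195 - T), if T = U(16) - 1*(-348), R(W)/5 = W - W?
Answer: -2192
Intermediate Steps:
R(W) = 0 (R(W) = 5*(W - W) = 5*0 = 0)
U(A) = -A (U(A) = A*(-1) + 0 = -A + 0 = -A)
T = 332 (T = -1*16 - 1*(-348) = -16 + 348 = 332)
(2 - 6)**2*(195 - T) = (2 - 6)**2*(195 - 1*332) = (-4)**2*(195 - 332) = 16*(-137) = -2192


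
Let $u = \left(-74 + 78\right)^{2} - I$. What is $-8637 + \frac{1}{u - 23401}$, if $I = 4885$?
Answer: $- \frac{244167991}{28270} \approx -8637.0$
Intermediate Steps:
$u = -4869$ ($u = \left(-74 + 78\right)^{2} - 4885 = 4^{2} - 4885 = 16 - 4885 = -4869$)
$-8637 + \frac{1}{u - 23401} = -8637 + \frac{1}{-4869 - 23401} = -8637 + \frac{1}{-28270} = -8637 - \frac{1}{28270} = - \frac{244167991}{28270}$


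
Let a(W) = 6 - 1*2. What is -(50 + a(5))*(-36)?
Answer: 1944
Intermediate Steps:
a(W) = 4 (a(W) = 6 - 2 = 4)
-(50 + a(5))*(-36) = -(50 + 4)*(-36) = -54*(-36) = -1*(-1944) = 1944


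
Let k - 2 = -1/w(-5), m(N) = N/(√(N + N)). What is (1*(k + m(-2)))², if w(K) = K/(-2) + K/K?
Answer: 95/49 + 24*I/7 ≈ 1.9388 + 3.4286*I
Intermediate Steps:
w(K) = 1 - K/2 (w(K) = K*(-½) + 1 = -K/2 + 1 = 1 - K/2)
m(N) = √2*√N/2 (m(N) = N/(√(2*N)) = N/((√2*√N)) = N*(√2/(2*√N)) = √2*√N/2)
k = 12/7 (k = 2 - 1/(1 - ½*(-5)) = 2 - 1/(1 + 5/2) = 2 - 1/7/2 = 2 - 1*2/7 = 2 - 2/7 = 12/7 ≈ 1.7143)
(1*(k + m(-2)))² = (1*(12/7 + √2*√(-2)/2))² = (1*(12/7 + √2*(I*√2)/2))² = (1*(12/7 + I))² = (12/7 + I)²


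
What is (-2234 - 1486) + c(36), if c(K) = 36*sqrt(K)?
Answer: -3504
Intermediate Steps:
(-2234 - 1486) + c(36) = (-2234 - 1486) + 36*sqrt(36) = -3720 + 36*6 = -3720 + 216 = -3504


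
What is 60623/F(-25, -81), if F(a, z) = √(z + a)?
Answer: -60623*I*√106/106 ≈ -5888.2*I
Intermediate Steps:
F(a, z) = √(a + z)
60623/F(-25, -81) = 60623/(√(-25 - 81)) = 60623/(√(-106)) = 60623/((I*√106)) = 60623*(-I*√106/106) = -60623*I*√106/106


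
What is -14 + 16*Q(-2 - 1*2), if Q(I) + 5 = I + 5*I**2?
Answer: 1122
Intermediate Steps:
Q(I) = -5 + I + 5*I**2 (Q(I) = -5 + (I + 5*I**2) = -5 + I + 5*I**2)
-14 + 16*Q(-2 - 1*2) = -14 + 16*(-5 + (-2 - 1*2) + 5*(-2 - 1*2)**2) = -14 + 16*(-5 + (-2 - 2) + 5*(-2 - 2)**2) = -14 + 16*(-5 - 4 + 5*(-4)**2) = -14 + 16*(-5 - 4 + 5*16) = -14 + 16*(-5 - 4 + 80) = -14 + 16*71 = -14 + 1136 = 1122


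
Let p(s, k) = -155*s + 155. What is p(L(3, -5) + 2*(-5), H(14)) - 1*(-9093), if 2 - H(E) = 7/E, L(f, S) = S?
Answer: 11573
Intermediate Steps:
H(E) = 2 - 7/E
p(s, k) = 155 - 155*s
p(L(3, -5) + 2*(-5), H(14)) - 1*(-9093) = (155 - 155*(-5 + 2*(-5))) - 1*(-9093) = (155 - 155*(-5 - 10)) + 9093 = (155 - 155*(-15)) + 9093 = (155 + 2325) + 9093 = 2480 + 9093 = 11573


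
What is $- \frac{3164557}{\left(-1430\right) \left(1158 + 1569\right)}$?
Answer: $\frac{287687}{354510} \approx 0.81151$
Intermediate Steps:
$- \frac{3164557}{\left(-1430\right) \left(1158 + 1569\right)} = - \frac{3164557}{\left(-1430\right) 2727} = - \frac{3164557}{-3899610} = \left(-3164557\right) \left(- \frac{1}{3899610}\right) = \frac{287687}{354510}$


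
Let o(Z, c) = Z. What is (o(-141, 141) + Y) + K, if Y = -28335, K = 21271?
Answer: -7205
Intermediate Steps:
(o(-141, 141) + Y) + K = (-141 - 28335) + 21271 = -28476 + 21271 = -7205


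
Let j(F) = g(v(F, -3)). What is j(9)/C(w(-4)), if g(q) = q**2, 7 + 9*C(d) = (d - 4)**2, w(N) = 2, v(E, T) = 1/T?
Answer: -1/3 ≈ -0.33333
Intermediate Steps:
C(d) = -7/9 + (-4 + d)**2/9 (C(d) = -7/9 + (d - 4)**2/9 = -7/9 + (-4 + d)**2/9)
j(F) = 1/9 (j(F) = (1/(-3))**2 = (-1/3)**2 = 1/9)
j(9)/C(w(-4)) = 1/(9*(-7/9 + (-4 + 2)**2/9)) = 1/(9*(-7/9 + (1/9)*(-2)**2)) = 1/(9*(-7/9 + (1/9)*4)) = 1/(9*(-7/9 + 4/9)) = 1/(9*(-1/3)) = (1/9)*(-3) = -1/3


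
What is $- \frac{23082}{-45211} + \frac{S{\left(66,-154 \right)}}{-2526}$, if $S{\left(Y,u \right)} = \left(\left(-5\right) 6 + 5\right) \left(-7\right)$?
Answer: $\frac{50393207}{114202986} \approx 0.44126$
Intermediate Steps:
$S{\left(Y,u \right)} = 175$ ($S{\left(Y,u \right)} = \left(-30 + 5\right) \left(-7\right) = \left(-25\right) \left(-7\right) = 175$)
$- \frac{23082}{-45211} + \frac{S{\left(66,-154 \right)}}{-2526} = - \frac{23082}{-45211} + \frac{175}{-2526} = \left(-23082\right) \left(- \frac{1}{45211}\right) + 175 \left(- \frac{1}{2526}\right) = \frac{23082}{45211} - \frac{175}{2526} = \frac{50393207}{114202986}$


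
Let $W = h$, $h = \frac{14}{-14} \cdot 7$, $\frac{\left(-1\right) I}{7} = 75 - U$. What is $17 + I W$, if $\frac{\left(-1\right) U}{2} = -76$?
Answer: $-3756$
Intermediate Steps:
$U = 152$ ($U = \left(-2\right) \left(-76\right) = 152$)
$I = 539$ ($I = - 7 \left(75 - 152\right) = \left(-7\right) \left(-77\right) = 539$)
$h = -7$ ($h = 14 \left(- \frac{1}{14}\right) 7 = \left(-1\right) 7 = -7$)
$W = -7$
$17 + I W = 17 + 539 \left(-7\right) = 17 - 3773 = -3756$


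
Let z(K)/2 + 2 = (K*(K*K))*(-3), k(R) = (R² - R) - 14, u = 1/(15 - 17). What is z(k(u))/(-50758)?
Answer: -446503/1624256 ≈ -0.27490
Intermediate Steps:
u = -½ (u = 1/(-2) = -½ ≈ -0.50000)
k(R) = -14 + R² - R
z(K) = -4 - 6*K³ (z(K) = -4 + 2*((K*(K*K))*(-3)) = -4 + 2*((K*K²)*(-3)) = -4 + 2*(K³*(-3)) = -4 + 2*(-3*K³) = -4 - 6*K³)
z(k(u))/(-50758) = (-4 - 6*(-14 + (-½)² - 1*(-½))³)/(-50758) = (-4 - 6*(-14 + ¼ + ½)³)*(-1/50758) = (-4 - 6*(-53/4)³)*(-1/50758) = (-4 - 6*(-148877/64))*(-1/50758) = (-4 + 446631/32)*(-1/50758) = (446503/32)*(-1/50758) = -446503/1624256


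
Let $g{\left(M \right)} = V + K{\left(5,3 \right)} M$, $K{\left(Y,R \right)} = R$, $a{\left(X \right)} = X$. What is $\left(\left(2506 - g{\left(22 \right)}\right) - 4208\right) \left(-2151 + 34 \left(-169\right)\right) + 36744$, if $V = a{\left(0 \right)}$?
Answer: $13998640$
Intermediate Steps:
$V = 0$
$g{\left(M \right)} = 3 M$ ($g{\left(M \right)} = 0 + 3 M = 3 M$)
$\left(\left(2506 - g{\left(22 \right)}\right) - 4208\right) \left(-2151 + 34 \left(-169\right)\right) + 36744 = \left(\left(2506 - 3 \cdot 22\right) - 4208\right) \left(-2151 + 34 \left(-169\right)\right) + 36744 = \left(\left(2506 - 66\right) - 4208\right) \left(-2151 - 5746\right) + 36744 = \left(\left(2506 - 66\right) - 4208\right) \left(-7897\right) + 36744 = \left(2440 - 4208\right) \left(-7897\right) + 36744 = \left(-1768\right) \left(-7897\right) + 36744 = 13961896 + 36744 = 13998640$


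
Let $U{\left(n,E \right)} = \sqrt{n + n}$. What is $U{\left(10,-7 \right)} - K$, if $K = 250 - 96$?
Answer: $-154 + 2 \sqrt{5} \approx -149.53$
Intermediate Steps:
$K = 154$ ($K = 250 - 96 = 154$)
$U{\left(n,E \right)} = \sqrt{2} \sqrt{n}$ ($U{\left(n,E \right)} = \sqrt{2 n} = \sqrt{2} \sqrt{n}$)
$U{\left(10,-7 \right)} - K = \sqrt{2} \sqrt{10} - 154 = 2 \sqrt{5} - 154 = -154 + 2 \sqrt{5}$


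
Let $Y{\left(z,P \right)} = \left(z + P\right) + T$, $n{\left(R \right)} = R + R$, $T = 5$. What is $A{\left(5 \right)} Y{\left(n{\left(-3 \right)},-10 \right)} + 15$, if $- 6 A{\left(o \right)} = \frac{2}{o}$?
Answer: $\frac{236}{15} \approx 15.733$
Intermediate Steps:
$n{\left(R \right)} = 2 R$
$Y{\left(z,P \right)} = 5 + P + z$ ($Y{\left(z,P \right)} = \left(z + P\right) + 5 = \left(P + z\right) + 5 = 5 + P + z$)
$A{\left(o \right)} = - \frac{1}{3 o}$ ($A{\left(o \right)} = - \frac{2 \frac{1}{o}}{6} = - \frac{1}{3 o}$)
$A{\left(5 \right)} Y{\left(n{\left(-3 \right)},-10 \right)} + 15 = - \frac{1}{3 \cdot 5} \left(5 - 10 + 2 \left(-3\right)\right) + 15 = \left(- \frac{1}{3}\right) \frac{1}{5} \left(5 - 10 - 6\right) + 15 = \left(- \frac{1}{15}\right) \left(-11\right) + 15 = \frac{11}{15} + 15 = \frac{236}{15}$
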